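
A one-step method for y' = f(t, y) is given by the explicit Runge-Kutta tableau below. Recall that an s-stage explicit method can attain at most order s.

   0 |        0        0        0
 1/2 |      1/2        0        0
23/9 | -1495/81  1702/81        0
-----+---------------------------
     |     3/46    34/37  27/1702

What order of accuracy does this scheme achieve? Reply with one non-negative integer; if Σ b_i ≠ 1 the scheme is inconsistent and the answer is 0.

b = (3/46, 34/37, 27/1702)
c = (0, 1/2, 23/9)
Ac = (0, 0, 851/81)
Σ b_i: 3/46·1 + 34/37·1 + 27/1702·1 = 1 ✓
b·c: 34/37·1/2 + 27/1702·23/9 = 1/2 ✓
b·c²: 34/37·1/4 + 27/1702·529/81 = 1/3 ✓
b·Ac: 27/1702·851/81 = 1/6 ✓; 3 stages ⇒ order 3.

3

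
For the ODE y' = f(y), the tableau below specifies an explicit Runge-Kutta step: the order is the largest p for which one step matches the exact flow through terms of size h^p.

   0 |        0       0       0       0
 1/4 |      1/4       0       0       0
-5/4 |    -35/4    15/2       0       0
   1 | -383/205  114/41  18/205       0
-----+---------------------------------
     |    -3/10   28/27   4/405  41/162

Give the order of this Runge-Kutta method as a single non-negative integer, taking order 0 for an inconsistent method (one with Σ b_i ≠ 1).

b = (-3/10, 28/27, 4/405, 41/162)
c = (0, 1/4, -5/4, 1)
Ac = (0, 0, 15/8, 24/41)
Σ b_i: (-3/10)·1 + 28/27·1 + 4/405·1 + 41/162·1 = 1 ✓
b·c: 28/27·1/4 + 4/405·(-5/4) + 41/162·1 = 1/2 ✓
b·c²: 28/27·1/16 + 4/405·25/16 + 41/162·1 = 1/3 ✓
b·Ac: 4/405·15/8 + 41/162·24/41 = 1/6 ✓
b·c³: 28/27·1/64 + 4/405·(-125/64) + 41/162·1 = 1/4 ✓
b·(c∘Ac): 4/405·(-75/32) + 41/162·24/41 = 1/8 ✓
b·Ac²: 4/405·15/32 + 41/162·51/164 = 1/12 ✓
b·A²c: 41/162·27/164 = 1/24 ✓; 4 stages ⇒ order 4.

4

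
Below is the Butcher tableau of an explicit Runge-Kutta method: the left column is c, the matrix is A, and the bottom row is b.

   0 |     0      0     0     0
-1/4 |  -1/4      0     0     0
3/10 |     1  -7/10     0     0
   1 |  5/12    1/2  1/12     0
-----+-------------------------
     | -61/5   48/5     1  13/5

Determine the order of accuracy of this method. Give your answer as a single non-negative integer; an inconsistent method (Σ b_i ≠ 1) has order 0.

2

b = (-61/5, 48/5, 1, 13/5)
c = (0, -1/4, 3/10, 1)
Ac = (0, 0, 7/40, -1/10)
Σ b_i: (-61/5)·1 + 48/5·1 + 1·1 + 13/5·1 = 1 ✓
b·c: 48/5·(-1/4) + 1·3/10 + 13/5·1 = 1/2 ✓
b·c²: 48/5·1/16 + 1·9/100 + 13/5·1 = 329/100 ≠ 1/3 ⇒ order 2.
b·Ac: 1·7/40 + 13/5·(-1/10) = -17/200 ≠ 1/6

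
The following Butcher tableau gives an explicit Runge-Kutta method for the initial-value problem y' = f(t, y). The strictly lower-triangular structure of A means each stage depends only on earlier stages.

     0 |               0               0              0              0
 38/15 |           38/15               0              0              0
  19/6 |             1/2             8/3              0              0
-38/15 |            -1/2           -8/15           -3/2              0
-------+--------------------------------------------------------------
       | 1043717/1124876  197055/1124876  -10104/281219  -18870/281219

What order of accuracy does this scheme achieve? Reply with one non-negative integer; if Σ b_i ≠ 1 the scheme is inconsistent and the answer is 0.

b = (1043717/1124876, 197055/1124876, -10104/281219, -18870/281219)
c = (0, 38/15, 19/6, -38/15)
Ac = (0, 0, 304/45, -5491/900)
Σ b_i: 1043717/1124876·1 + 197055/1124876·1 + (-10104/281219)·1 + (-18870/281219)·1 = 1 ✓
b·c: 197055/1124876·38/15 + (-10104/281219)·19/6 + (-18870/281219)·(-38/15) = 1/2 ✓
b·c²: 197055/1124876·1444/225 + (-10104/281219)·361/36 + (-18870/281219)·1444/225 = 1/3 ✓
b·Ac: (-10104/281219)·304/45 + (-18870/281219)·(-5491/900) = 1/6 ✓
b·c³: 197055/1124876·54872/3375 + (-10104/281219)·6859/216 + (-18870/281219)·(-54872/3375) = 25813/9225 ≠ 1/4 ⇒ order 3.
b·(c∘Ac): (-10104/281219)·2888/135 + (-18870/281219)·104329/6750 = -316501/175275 ≠ 1/8
b·Ac²: (-10104/281219)·11552/675 + (-18870/281219)·(-498541/27000) = 87509/140220 ≠ 1/12
b·A²c: (-18870/281219)·(-152/15) = 10064/14801 ≠ 1/24

3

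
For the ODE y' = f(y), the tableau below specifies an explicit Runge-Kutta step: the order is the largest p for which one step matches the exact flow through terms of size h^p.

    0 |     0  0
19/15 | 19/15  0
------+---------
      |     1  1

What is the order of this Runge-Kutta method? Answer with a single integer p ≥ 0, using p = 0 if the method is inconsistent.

b = (1, 1)
c = (0, 19/15)
Σ b_i: 1·1 + 1·1 = 2 ≠ 1 ⇒ order 0.

0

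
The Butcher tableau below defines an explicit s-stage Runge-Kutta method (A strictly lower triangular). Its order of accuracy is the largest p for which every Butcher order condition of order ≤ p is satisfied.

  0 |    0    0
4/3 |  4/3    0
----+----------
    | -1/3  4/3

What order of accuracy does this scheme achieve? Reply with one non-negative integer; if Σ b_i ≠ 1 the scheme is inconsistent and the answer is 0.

1

b = (-1/3, 4/3)
c = (0, 4/3)
Σ b_i: (-1/3)·1 + 4/3·1 = 1 ✓
b·c: 4/3·4/3 = 16/9 ≠ 1/2 ⇒ order 1.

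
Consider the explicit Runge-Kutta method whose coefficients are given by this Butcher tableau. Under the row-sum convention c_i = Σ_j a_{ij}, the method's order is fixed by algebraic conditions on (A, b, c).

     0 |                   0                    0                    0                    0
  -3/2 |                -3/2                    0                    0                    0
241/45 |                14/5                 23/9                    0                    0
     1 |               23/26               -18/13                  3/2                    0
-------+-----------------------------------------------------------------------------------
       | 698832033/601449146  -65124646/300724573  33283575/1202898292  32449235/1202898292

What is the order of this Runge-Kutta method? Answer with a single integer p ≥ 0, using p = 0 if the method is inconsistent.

b = (698832033/601449146, -65124646/300724573, 33283575/1202898292, 32449235/1202898292)
c = (0, -3/2, 241/45, 1)
Ac = (0, 0, -23/6, 3943/390)
Σ b_i: 698832033/601449146·1 + (-65124646/300724573)·1 + 33283575/1202898292·1 + 32449235/1202898292·1 = 1 ✓
b·c: (-65124646/300724573)·(-3/2) + 33283575/1202898292·241/45 + 32449235/1202898292·1 = 1/2 ✓
b·c²: (-65124646/300724573)·9/4 + 33283575/1202898292·58081/2025 + 32449235/1202898292·1 = 1/3 ✓
b·Ac: 33283575/1202898292·(-23/6) + 32449235/1202898292·3943/390 = 1/6 ✓
b·c³: (-65124646/300724573)·(-27/8) + 33283575/1202898292·13997521/91125 + 32449235/1202898292·1 = 813274077049/162391269420 ≠ 1/4 ⇒ order 3.
b·(c∘Ac): 33283575/1202898292·(-5543/270) + 32449235/1202898292·3943/390 = -266422036/902173719 ≠ 1/8
b·Ac²: 33283575/1202898292·23/4 + 32449235/1202898292·350189/8775 = 802629509939/649565077680 ≠ 1/12
b·A²c: 32449235/1202898292·(-23/4) = -746332405/4811593168 ≠ 1/24

3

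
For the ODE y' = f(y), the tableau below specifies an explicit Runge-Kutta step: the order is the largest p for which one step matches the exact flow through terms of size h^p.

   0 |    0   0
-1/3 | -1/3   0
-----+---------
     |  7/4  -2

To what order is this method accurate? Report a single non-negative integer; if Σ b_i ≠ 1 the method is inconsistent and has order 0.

b = (7/4, -2)
c = (0, -1/3)
Σ b_i: 7/4·1 + (-2)·1 = -1/4 ≠ 1 ⇒ order 0.

0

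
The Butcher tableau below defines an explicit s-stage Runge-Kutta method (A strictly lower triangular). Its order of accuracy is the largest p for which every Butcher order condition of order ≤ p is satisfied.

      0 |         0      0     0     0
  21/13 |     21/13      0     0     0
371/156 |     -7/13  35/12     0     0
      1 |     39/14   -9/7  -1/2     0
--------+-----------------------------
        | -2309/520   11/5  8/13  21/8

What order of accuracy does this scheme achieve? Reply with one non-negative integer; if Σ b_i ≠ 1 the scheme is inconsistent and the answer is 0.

1

b = (-2309/520, 11/5, 8/13, 21/8)
c = (0, 21/13, 371/156, 1)
Ac = (0, 0, 245/52, -1019/312)
Σ b_i: (-2309/520)·1 + 11/5·1 + 8/13·1 + 21/8·1 = 1 ✓
b·c: 11/5·21/13 + 8/13·371/156 + 21/8·1 = 154987/20280 ≠ 1/2 ⇒ order 1.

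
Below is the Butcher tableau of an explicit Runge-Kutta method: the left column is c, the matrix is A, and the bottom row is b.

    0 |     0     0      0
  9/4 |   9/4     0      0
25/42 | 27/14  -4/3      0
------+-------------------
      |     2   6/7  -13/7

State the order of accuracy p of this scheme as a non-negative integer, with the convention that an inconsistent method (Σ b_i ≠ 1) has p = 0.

1

b = (2, 6/7, -13/7)
c = (0, 9/4, 25/42)
Ac = (0, 0, -3)
Σ b_i: 2·1 + 6/7·1 + (-13/7)·1 = 1 ✓
b·c: 6/7·9/4 + (-13/7)·25/42 = 121/147 ≠ 1/2 ⇒ order 1.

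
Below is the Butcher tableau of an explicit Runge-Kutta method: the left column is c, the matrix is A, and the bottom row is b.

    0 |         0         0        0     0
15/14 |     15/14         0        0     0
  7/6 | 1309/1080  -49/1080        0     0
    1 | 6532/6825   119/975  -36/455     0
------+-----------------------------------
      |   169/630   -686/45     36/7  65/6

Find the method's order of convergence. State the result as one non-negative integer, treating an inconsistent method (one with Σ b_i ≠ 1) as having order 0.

4

b = (169/630, -686/45, 36/7, 65/6)
c = (0, 15/14, 7/6, 1)
Ac = (0, 0, -7/144, 1/26)
Σ b_i: 169/630·1 + (-686/45)·1 + 36/7·1 + 65/6·1 = 1 ✓
b·c: (-686/45)·15/14 + 36/7·7/6 + 65/6·1 = 1/2 ✓
b·c²: (-686/45)·225/196 + 36/7·49/36 + 65/6·1 = 1/3 ✓
b·Ac: 36/7·(-7/144) + 65/6·1/26 = 1/6 ✓
b·c³: (-686/45)·3375/2744 + 36/7·343/216 + 65/6·1 = 1/4 ✓
b·(c∘Ac): 36/7·(-49/864) + 65/6·1/26 = 1/8 ✓
b·Ac²: 36/7·(-5/96) + 65/6·59/1820 = 1/12 ✓
b·A²c: 65/6·1/260 = 1/24 ✓; 4 stages ⇒ order 4.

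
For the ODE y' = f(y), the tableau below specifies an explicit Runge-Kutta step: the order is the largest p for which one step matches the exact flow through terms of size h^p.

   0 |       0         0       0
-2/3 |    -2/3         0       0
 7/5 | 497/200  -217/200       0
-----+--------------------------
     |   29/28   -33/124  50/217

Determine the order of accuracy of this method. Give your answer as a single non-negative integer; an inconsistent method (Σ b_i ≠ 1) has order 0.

b = (29/28, -33/124, 50/217)
c = (0, -2/3, 7/5)
Ac = (0, 0, 217/300)
Σ b_i: 29/28·1 + (-33/124)·1 + 50/217·1 = 1 ✓
b·c: (-33/124)·(-2/3) + 50/217·7/5 = 1/2 ✓
b·c²: (-33/124)·4/9 + 50/217·49/25 = 1/3 ✓
b·Ac: 50/217·217/300 = 1/6 ✓; 3 stages ⇒ order 3.

3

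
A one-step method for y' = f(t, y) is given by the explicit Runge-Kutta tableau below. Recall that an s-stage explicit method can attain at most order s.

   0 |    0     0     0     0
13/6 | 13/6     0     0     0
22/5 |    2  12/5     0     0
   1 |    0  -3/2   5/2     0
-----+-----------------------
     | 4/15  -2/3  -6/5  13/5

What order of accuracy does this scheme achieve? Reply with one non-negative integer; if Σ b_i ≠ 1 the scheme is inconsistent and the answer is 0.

b = (4/15, -2/3, -6/5, 13/5)
c = (0, 13/6, 22/5, 1)
Ac = (0, 0, 26/5, 31/4)
Σ b_i: 4/15·1 + (-2/3)·1 + (-6/5)·1 + 13/5·1 = 1 ✓
b·c: (-2/3)·13/6 + (-6/5)·22/5 + 13/5·1 = -928/225 ≠ 1/2 ⇒ order 1.

1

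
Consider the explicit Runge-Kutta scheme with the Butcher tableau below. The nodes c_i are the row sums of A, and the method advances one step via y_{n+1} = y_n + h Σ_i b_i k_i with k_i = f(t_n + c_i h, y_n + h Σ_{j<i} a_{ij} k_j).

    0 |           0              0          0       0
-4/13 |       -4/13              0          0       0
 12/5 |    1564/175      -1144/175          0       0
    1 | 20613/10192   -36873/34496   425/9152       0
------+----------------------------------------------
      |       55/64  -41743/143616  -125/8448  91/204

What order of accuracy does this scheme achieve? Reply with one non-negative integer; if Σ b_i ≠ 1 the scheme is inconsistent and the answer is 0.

b = (55/64, -41743/143616, -125/8448, 91/204)
c = (0, -4/13, 12/5, 1)
Ac = (0, 0, 352/175, 561/1274)
Σ b_i: 55/64·1 + (-41743/143616)·1 + (-125/8448)·1 + 91/204·1 = 1 ✓
b·c: (-41743/143616)·(-4/13) + (-125/8448)·12/5 + 91/204·1 = 1/2 ✓
b·c²: (-41743/143616)·16/169 + (-125/8448)·144/25 + 91/204·1 = 1/3 ✓
b·Ac: (-125/8448)·352/175 + 91/204·561/1274 = 1/6 ✓
b·c³: (-41743/143616)·(-64/2197) + (-125/8448)·1728/125 + 91/204·1 = 1/4 ✓
b·(c∘Ac): (-125/8448)·4224/875 + 91/204·561/1274 = 1/8 ✓
b·Ac²: (-125/8448)·(-1408/2275) + 91/204·1377/8281 = 1/12 ✓
b·A²c: 91/204·17/182 = 1/24 ✓; 4 stages ⇒ order 4.

4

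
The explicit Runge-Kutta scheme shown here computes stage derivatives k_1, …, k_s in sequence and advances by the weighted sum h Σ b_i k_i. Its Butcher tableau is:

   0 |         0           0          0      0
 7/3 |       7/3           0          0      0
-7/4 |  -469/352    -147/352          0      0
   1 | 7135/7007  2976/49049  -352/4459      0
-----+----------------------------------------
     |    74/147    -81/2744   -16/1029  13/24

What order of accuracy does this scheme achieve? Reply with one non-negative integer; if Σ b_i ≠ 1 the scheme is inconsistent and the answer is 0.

4

b = (74/147, -81/2744, -16/1029, 13/24)
c = (0, 7/3, -7/4, 1)
Ac = (0, 0, -343/352, 40/143)
Σ b_i: 74/147·1 + (-81/2744)·1 + (-16/1029)·1 + 13/24·1 = 1 ✓
b·c: (-81/2744)·7/3 + (-16/1029)·(-7/4) + 13/24·1 = 1/2 ✓
b·c²: (-81/2744)·49/9 + (-16/1029)·49/16 + 13/24·1 = 1/3 ✓
b·Ac: (-16/1029)·(-343/352) + 13/24·40/143 = 1/6 ✓
b·c³: (-81/2744)·343/27 + (-16/1029)·(-343/64) + 13/24·1 = 1/4 ✓
b·(c∘Ac): (-16/1029)·2401/1408 + 13/24·40/143 = 1/8 ✓
b·Ac²: (-16/1029)·(-2401/1056) + 13/24·38/429 = 1/12 ✓
b·A²c: 13/24·1/13 = 1/24 ✓; 4 stages ⇒ order 4.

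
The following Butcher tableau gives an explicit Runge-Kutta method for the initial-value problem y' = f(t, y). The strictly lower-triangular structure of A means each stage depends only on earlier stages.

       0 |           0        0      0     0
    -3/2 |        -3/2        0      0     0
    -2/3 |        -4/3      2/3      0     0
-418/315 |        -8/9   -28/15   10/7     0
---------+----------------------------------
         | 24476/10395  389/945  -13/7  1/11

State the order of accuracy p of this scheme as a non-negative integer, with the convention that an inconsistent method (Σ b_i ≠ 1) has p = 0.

2

b = (24476/10395, 389/945, -13/7, 1/11)
c = (0, -3/2, -2/3, -418/315)
Ac = (0, 0, -1, 194/105)
Σ b_i: 24476/10395·1 + 389/945·1 + (-13/7)·1 + 1/11·1 = 1 ✓
b·c: 389/945·(-3/2) + (-13/7)·(-2/3) + 1/11·(-418/315) = 1/2 ✓
b·c²: 389/945·9/4 + (-13/7)·4/9 + 1/11·174724/99225 = 103541/396900 ≠ 1/3 ⇒ order 2.
b·Ac: (-13/7)·(-1) + 1/11·194/105 = 2339/1155 ≠ 1/6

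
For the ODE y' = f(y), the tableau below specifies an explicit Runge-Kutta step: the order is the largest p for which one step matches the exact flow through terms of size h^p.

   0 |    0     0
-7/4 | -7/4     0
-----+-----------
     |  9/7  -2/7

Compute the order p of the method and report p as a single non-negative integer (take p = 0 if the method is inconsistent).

b = (9/7, -2/7)
c = (0, -7/4)
Σ b_i: 9/7·1 + (-2/7)·1 = 1 ✓
b·c: (-2/7)·(-7/4) = 1/2 ✓; 2 stages ⇒ order 2.

2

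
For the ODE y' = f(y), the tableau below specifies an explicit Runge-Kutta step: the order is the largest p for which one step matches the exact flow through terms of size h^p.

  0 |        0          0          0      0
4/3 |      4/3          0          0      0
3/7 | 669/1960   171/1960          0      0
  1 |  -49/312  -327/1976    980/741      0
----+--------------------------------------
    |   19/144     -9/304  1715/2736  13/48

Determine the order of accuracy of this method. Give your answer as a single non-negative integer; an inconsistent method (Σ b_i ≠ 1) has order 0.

b = (19/144, -9/304, 1715/2736, 13/48)
c = (0, 4/3, 3/7, 1)
Ac = (0, 0, 57/490, 9/26)
Σ b_i: 19/144·1 + (-9/304)·1 + 1715/2736·1 + 13/48·1 = 1 ✓
b·c: (-9/304)·4/3 + 1715/2736·3/7 + 13/48·1 = 1/2 ✓
b·c²: (-9/304)·16/9 + 1715/2736·9/49 + 13/48·1 = 1/3 ✓
b·Ac: 1715/2736·57/490 + 13/48·9/26 = 1/6 ✓
b·c³: (-9/304)·64/27 + 1715/2736·27/343 + 13/48·1 = 1/4 ✓
b·(c∘Ac): 1715/2736·171/3430 + 13/48·9/26 = 1/8 ✓
b·Ac²: 1715/2736·38/245 + 13/48·(-2/39) = 1/12 ✓
b·A²c: 13/48·2/13 = 1/24 ✓; 4 stages ⇒ order 4.

4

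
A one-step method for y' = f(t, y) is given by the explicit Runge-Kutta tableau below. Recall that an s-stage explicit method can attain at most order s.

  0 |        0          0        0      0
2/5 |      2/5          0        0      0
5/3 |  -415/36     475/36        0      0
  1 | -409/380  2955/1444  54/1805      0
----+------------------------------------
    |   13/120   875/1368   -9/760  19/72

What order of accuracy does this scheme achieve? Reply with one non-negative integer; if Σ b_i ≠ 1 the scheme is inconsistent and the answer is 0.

b = (13/120, 875/1368, -9/760, 19/72)
c = (0, 2/5, 5/3, 1)
Ac = (0, 0, 95/18, 33/38)
Σ b_i: 13/120·1 + 875/1368·1 + (-9/760)·1 + 19/72·1 = 1 ✓
b·c: 875/1368·2/5 + (-9/760)·5/3 + 19/72·1 = 1/2 ✓
b·c²: 875/1368·4/25 + (-9/760)·25/9 + 19/72·1 = 1/3 ✓
b·Ac: (-9/760)·95/18 + 19/72·33/38 = 1/6 ✓
b·c³: 875/1368·8/125 + (-9/760)·125/27 + 19/72·1 = 1/4 ✓
b·(c∘Ac): (-9/760)·475/54 + 19/72·33/38 = 1/8 ✓
b·Ac²: (-9/760)·19/9 + 19/72·39/95 = 1/12 ✓
b·A²c: 19/72·3/19 = 1/24 ✓; 4 stages ⇒ order 4.

4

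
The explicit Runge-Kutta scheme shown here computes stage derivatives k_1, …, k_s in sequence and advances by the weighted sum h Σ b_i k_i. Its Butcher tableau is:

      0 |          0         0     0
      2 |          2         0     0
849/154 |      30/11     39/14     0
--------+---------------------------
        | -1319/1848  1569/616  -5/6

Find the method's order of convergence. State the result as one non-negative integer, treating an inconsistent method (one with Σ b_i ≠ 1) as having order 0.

2

b = (-1319/1848, 1569/616, -5/6)
c = (0, 2, 849/154)
Ac = (0, 0, 39/7)
Σ b_i: (-1319/1848)·1 + 1569/616·1 + (-5/6)·1 = 1 ✓
b·c: 1569/616·2 + (-5/6)·849/154 = 1/2 ✓
b·c²: 1569/616·4 + (-5/6)·720801/23716 = -718083/47432 ≠ 1/3 ⇒ order 2.
b·Ac: (-5/6)·39/7 = -65/14 ≠ 1/6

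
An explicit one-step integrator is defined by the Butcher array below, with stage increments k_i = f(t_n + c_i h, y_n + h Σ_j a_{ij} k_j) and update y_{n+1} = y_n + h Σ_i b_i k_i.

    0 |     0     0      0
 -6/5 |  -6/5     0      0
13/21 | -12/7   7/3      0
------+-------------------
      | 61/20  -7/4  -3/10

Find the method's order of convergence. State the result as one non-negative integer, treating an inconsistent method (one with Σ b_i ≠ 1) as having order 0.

b = (61/20, -7/4, -3/10)
c = (0, -6/5, 13/21)
Ac = (0, 0, -14/5)
Σ b_i: 61/20·1 + (-7/4)·1 + (-3/10)·1 = 1 ✓
b·c: (-7/4)·(-6/5) + (-3/10)·13/21 = 67/35 ≠ 1/2 ⇒ order 1.

1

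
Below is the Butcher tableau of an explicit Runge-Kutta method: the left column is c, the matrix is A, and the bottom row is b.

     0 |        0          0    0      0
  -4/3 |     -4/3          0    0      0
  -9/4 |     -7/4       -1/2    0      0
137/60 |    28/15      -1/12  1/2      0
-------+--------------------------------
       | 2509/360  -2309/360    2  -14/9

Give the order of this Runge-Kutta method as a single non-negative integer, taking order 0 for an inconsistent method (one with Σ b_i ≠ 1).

b = (2509/360, -2309/360, 2, -14/9)
c = (0, -4/3, -9/4, 137/60)
Ac = (0, 0, 2/3, -73/72)
Σ b_i: 2509/360·1 + (-2309/360)·1 + 2·1 + (-14/9)·1 = 1 ✓
b·c: (-2309/360)·(-4/3) + 2·(-9/4) + (-14/9)·137/60 = 1/2 ✓
b·c²: (-2309/360)·16/9 + 2·81/16 + (-14/9)·18769/3600 = -76039/8100 ≠ 1/3 ⇒ order 2.
b·Ac: 2·2/3 + (-14/9)·(-73/72) = 943/324 ≠ 1/6

2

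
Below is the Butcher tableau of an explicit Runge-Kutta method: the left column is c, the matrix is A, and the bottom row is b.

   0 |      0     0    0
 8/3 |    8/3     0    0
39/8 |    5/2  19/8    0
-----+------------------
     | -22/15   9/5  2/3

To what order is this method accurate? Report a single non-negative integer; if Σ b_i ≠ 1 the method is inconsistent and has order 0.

b = (-22/15, 9/5, 2/3)
c = (0, 8/3, 39/8)
Ac = (0, 0, 19/3)
Σ b_i: (-22/15)·1 + 9/5·1 + 2/3·1 = 1 ✓
b·c: 9/5·8/3 + 2/3·39/8 = 161/20 ≠ 1/2 ⇒ order 1.

1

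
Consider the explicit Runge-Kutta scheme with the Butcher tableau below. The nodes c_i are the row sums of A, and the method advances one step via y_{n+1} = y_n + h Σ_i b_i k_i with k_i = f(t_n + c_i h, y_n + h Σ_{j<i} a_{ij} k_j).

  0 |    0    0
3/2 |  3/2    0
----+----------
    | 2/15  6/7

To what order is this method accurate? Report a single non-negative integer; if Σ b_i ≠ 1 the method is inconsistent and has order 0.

0

b = (2/15, 6/7)
c = (0, 3/2)
Σ b_i: 2/15·1 + 6/7·1 = 104/105 ≠ 1 ⇒ order 0.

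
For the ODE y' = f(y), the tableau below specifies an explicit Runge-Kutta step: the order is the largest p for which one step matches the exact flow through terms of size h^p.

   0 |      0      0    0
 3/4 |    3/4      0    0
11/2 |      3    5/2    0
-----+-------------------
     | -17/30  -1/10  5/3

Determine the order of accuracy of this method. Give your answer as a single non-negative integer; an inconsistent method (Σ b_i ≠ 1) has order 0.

b = (-17/30, -1/10, 5/3)
c = (0, 3/4, 11/2)
Ac = (0, 0, 15/8)
Σ b_i: (-17/30)·1 + (-1/10)·1 + 5/3·1 = 1 ✓
b·c: (-1/10)·3/4 + 5/3·11/2 = 1091/120 ≠ 1/2 ⇒ order 1.

1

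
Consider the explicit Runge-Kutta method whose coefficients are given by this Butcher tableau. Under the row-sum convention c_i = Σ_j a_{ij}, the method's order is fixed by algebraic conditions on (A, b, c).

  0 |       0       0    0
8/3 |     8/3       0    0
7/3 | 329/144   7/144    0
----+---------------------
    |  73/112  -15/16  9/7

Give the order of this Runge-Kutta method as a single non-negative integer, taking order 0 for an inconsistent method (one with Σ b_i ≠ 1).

b = (73/112, -15/16, 9/7)
c = (0, 8/3, 7/3)
Ac = (0, 0, 7/54)
Σ b_i: 73/112·1 + (-15/16)·1 + 9/7·1 = 1 ✓
b·c: (-15/16)·8/3 + 9/7·7/3 = 1/2 ✓
b·c²: (-15/16)·64/9 + 9/7·49/9 = 1/3 ✓
b·Ac: 9/7·7/54 = 1/6 ✓; 3 stages ⇒ order 3.

3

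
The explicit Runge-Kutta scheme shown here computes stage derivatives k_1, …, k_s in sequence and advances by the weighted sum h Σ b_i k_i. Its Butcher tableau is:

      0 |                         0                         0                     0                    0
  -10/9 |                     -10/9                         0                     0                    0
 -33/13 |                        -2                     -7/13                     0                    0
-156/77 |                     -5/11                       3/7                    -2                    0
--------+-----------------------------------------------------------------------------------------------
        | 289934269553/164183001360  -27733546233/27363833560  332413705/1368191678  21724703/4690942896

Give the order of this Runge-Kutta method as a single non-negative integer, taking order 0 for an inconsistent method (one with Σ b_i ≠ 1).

b = (289934269553/164183001360, -27733546233/27363833560, 332413705/1368191678, 21724703/4690942896)
c = (0, -10/9, -33/13, -156/77)
Ac = (0, 0, 70/117, 1256/273)
Σ b_i: 289934269553/164183001360·1 + (-27733546233/27363833560)·1 + 332413705/1368191678·1 + 21724703/4690942896·1 = 1 ✓
b·c: (-27733546233/27363833560)·(-10/9) + 332413705/1368191678·(-33/13) + 21724703/4690942896·(-156/77) = 1/2 ✓
b·c²: (-27733546233/27363833560)·100/81 + 332413705/1368191678·1089/169 + 21724703/4690942896·24336/5929 = 1/3 ✓
b·Ac: 332413705/1368191678·70/117 + 21724703/4690942896·1256/273 = 1/6 ✓
b·c³: (-27733546233/27363833560)·(-1000/729) + 332413705/1368191678·(-35937/2197) + 21724703/4690942896·(-3796416/456533) = -96970728412801/36978116481306 ≠ 1/4 ⇒ order 3.
b·(c∘Ac): 332413705/1368191678·(-770/507) + 21724703/4690942896·(-5024/539) = -281955157/684095839 ≠ 1/8
b·Ac²: 332413705/1368191678·(-700/1053) + 21724703/4690942896·(-394742/31941) = -60028150981/274420159416 ≠ 1/12
b·A²c: 21724703/4690942896·(-140/117) = -58489585/10554621516 ≠ 1/24

3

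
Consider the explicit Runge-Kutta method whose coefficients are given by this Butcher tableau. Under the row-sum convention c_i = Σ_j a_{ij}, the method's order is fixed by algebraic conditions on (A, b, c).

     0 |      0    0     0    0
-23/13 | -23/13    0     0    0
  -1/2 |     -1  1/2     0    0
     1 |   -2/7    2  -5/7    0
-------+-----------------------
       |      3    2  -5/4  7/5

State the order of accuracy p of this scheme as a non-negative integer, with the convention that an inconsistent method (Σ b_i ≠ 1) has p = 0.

0

b = (3, 2, -5/4, 7/5)
c = (0, -23/13, -1/2, 1)
Ac = (0, 0, -23/26, -579/182)
Σ b_i: 3·1 + 2·1 + (-5/4)·1 + 7/5·1 = 103/20 ≠ 1 ⇒ order 0.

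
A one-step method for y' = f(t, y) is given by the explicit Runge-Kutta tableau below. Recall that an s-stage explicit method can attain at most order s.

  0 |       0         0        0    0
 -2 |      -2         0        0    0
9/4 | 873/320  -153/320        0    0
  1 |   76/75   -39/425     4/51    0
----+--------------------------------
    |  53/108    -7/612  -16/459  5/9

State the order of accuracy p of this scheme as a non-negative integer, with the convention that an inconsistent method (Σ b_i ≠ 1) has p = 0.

4

b = (53/108, -7/612, -16/459, 5/9)
c = (0, -2, 9/4, 1)
Ac = (0, 0, 153/160, 9/25)
Σ b_i: 53/108·1 + (-7/612)·1 + (-16/459)·1 + 5/9·1 = 1 ✓
b·c: (-7/612)·(-2) + (-16/459)·9/4 + 5/9·1 = 1/2 ✓
b·c²: (-7/612)·4 + (-16/459)·81/16 + 5/9·1 = 1/3 ✓
b·Ac: (-16/459)·153/160 + 5/9·9/25 = 1/6 ✓
b·c³: (-7/612)·(-8) + (-16/459)·729/64 + 5/9·1 = 1/4 ✓
b·(c∘Ac): (-16/459)·1377/640 + 5/9·9/25 = 1/8 ✓
b·Ac²: (-16/459)·(-153/80) + 5/9·3/100 = 1/12 ✓
b·A²c: 5/9·3/40 = 1/24 ✓; 4 stages ⇒ order 4.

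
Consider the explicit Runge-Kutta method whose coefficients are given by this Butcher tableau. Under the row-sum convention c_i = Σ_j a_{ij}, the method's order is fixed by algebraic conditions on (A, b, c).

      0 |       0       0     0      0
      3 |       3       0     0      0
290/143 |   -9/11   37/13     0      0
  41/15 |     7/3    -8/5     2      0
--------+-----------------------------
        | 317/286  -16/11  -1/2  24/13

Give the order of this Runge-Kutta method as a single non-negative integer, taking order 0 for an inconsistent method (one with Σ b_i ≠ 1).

1

b = (317/286, -16/11, -1/2, 24/13)
c = (0, 3, 290/143, 41/15)
Ac = (0, 0, 111/13, -532/715)
Σ b_i: 317/286·1 + (-16/11)·1 + (-1/2)·1 + 24/13·1 = 1 ✓
b·c: (-16/11)·3 + (-1/2)·290/143 + 24/13·41/15 = -237/715 ≠ 1/2 ⇒ order 1.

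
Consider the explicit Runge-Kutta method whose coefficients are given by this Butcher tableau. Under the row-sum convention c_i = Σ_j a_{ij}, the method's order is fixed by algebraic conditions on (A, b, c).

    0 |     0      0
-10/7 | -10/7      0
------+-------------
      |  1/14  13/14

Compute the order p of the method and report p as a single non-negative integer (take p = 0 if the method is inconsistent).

1

b = (1/14, 13/14)
c = (0, -10/7)
Σ b_i: 1/14·1 + 13/14·1 = 1 ✓
b·c: 13/14·(-10/7) = -65/49 ≠ 1/2 ⇒ order 1.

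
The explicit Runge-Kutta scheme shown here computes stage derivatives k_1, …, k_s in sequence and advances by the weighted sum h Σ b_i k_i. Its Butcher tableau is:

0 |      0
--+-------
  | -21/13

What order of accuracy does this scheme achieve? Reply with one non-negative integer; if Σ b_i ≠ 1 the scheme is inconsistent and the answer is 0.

0

b = (-21/13)
c = (0)
Σ b_i: (-21/13)·1 = -21/13 ≠ 1 ⇒ order 0.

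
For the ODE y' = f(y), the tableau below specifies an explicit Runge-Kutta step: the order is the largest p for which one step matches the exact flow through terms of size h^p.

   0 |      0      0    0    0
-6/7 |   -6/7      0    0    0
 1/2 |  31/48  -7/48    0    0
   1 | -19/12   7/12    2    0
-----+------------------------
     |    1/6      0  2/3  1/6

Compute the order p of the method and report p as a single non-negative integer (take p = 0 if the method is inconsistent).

b = (1/6, 0, 2/3, 1/6)
c = (0, -6/7, 1/2, 1)
Ac = (0, 0, 1/8, 1/2)
Σ b_i: 1/6·1 + 2/3·1 + 1/6·1 = 1 ✓
b·c: 2/3·1/2 + 1/6·1 = 1/2 ✓
b·c²: 2/3·1/4 + 1/6·1 = 1/3 ✓
b·Ac: 2/3·1/8 + 1/6·1/2 = 1/6 ✓
b·c³: 2/3·1/8 + 1/6·1 = 1/4 ✓
b·(c∘Ac): 2/3·1/16 + 1/6·1/2 = 1/8 ✓
b·Ac²: 2/3·(-3/28) + 1/6·13/14 = 1/12 ✓
b·A²c: 1/6·1/4 = 1/24 ✓; 4 stages ⇒ order 4.

4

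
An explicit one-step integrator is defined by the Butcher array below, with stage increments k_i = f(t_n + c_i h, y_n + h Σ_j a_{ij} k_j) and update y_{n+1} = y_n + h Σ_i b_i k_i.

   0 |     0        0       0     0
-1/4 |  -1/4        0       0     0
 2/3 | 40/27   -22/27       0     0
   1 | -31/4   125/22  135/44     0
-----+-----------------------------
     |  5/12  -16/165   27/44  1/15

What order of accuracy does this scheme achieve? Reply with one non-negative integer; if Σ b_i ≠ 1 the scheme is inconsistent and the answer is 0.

4

b = (5/12, -16/165, 27/44, 1/15)
c = (0, -1/4, 2/3, 1)
Ac = (0, 0, 11/54, 5/8)
Σ b_i: 5/12·1 + (-16/165)·1 + 27/44·1 + 1/15·1 = 1 ✓
b·c: (-16/165)·(-1/4) + 27/44·2/3 + 1/15·1 = 1/2 ✓
b·c²: (-16/165)·1/16 + 27/44·4/9 + 1/15·1 = 1/3 ✓
b·Ac: 27/44·11/54 + 1/15·5/8 = 1/6 ✓
b·c³: (-16/165)·(-1/64) + 27/44·8/27 + 1/15·1 = 1/4 ✓
b·(c∘Ac): 27/44·11/81 + 1/15·5/8 = 1/8 ✓
b·Ac²: 27/44·(-11/216) + 1/15·55/32 = 1/12 ✓
b·A²c: 1/15·5/8 = 1/24 ✓; 4 stages ⇒ order 4.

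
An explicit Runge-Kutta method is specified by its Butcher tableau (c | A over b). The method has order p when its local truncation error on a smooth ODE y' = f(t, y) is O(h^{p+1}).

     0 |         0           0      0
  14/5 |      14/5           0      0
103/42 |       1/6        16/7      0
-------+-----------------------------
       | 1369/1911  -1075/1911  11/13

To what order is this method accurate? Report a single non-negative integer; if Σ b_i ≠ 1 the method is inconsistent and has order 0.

b = (1369/1911, -1075/1911, 11/13)
c = (0, 14/5, 103/42)
Ac = (0, 0, 32/5)
Σ b_i: 1369/1911·1 + (-1075/1911)·1 + 11/13·1 = 1 ✓
b·c: (-1075/1911)·14/5 + 11/13·103/42 = 1/2 ✓
b·c²: (-1075/1911)·196/25 + 11/13·10609/1764 = 15563/22932 ≠ 1/3 ⇒ order 2.
b·Ac: 11/13·32/5 = 352/65 ≠ 1/6

2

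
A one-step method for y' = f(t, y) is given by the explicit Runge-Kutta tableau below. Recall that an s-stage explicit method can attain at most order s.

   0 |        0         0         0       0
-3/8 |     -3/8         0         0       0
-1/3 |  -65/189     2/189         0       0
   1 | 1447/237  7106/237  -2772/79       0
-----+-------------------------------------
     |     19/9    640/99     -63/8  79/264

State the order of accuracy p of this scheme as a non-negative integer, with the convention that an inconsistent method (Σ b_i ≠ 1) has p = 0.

b = (19/9, 640/99, -63/8, 79/264)
c = (0, -3/8, -1/3, 1)
Ac = (0, 0, -1/252, 143/316)
Σ b_i: 19/9·1 + 640/99·1 + (-63/8)·1 + 79/264·1 = 1 ✓
b·c: 640/99·(-3/8) + (-63/8)·(-1/3) + 79/264·1 = 1/2 ✓
b·c²: 640/99·9/64 + (-63/8)·1/9 + 79/264·1 = 1/3 ✓
b·Ac: (-63/8)·(-1/252) + 79/264·143/316 = 1/6 ✓
b·c³: 640/99·(-27/512) + (-63/8)·(-1/27) + 79/264·1 = 1/4 ✓
b·(c∘Ac): (-63/8)·1/756 + 79/264·143/316 = 1/8 ✓
b·Ac²: (-63/8)·1/672 + 79/264·803/2528 = 1/12 ✓
b·A²c: 79/264·11/79 = 1/24 ✓; 4 stages ⇒ order 4.

4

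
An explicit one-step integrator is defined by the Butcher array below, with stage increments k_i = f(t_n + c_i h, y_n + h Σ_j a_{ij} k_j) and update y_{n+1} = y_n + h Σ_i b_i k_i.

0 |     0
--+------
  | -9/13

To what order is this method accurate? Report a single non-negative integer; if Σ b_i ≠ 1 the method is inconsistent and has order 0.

b = (-9/13)
c = (0)
Σ b_i: (-9/13)·1 = -9/13 ≠ 1 ⇒ order 0.

0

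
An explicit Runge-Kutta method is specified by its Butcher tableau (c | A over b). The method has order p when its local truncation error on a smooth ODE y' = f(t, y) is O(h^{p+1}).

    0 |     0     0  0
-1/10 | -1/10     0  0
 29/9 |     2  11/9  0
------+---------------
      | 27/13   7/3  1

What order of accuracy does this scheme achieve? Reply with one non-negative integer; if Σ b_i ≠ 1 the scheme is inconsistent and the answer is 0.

0

b = (27/13, 7/3, 1)
c = (0, -1/10, 29/9)
Ac = (0, 0, -11/90)
Σ b_i: 27/13·1 + 7/3·1 + 1·1 = 211/39 ≠ 1 ⇒ order 0.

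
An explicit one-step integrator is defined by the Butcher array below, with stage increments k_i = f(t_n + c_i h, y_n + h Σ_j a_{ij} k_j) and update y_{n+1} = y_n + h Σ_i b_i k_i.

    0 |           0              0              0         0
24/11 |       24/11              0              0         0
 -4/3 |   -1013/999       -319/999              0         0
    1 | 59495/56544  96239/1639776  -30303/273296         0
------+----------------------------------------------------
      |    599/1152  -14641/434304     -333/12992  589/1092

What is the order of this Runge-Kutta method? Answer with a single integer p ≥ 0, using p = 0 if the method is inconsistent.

b = (599/1152, -14641/434304, -333/12992, 589/1092)
c = (0, 24/11, -4/3, 1)
Ac = (0, 0, -232/333, 325/1178)
Σ b_i: 599/1152·1 + (-14641/434304)·1 + (-333/12992)·1 + 589/1092·1 = 1 ✓
b·c: (-14641/434304)·24/11 + (-333/12992)·(-4/3) + 589/1092·1 = 1/2 ✓
b·c²: (-14641/434304)·576/121 + (-333/12992)·16/9 + 589/1092·1 = 1/3 ✓
b·Ac: (-333/12992)·(-232/333) + 589/1092·325/1178 = 1/6 ✓
b·c³: (-14641/434304)·13824/1331 + (-333/12992)·(-64/27) + 589/1092·1 = 1/4 ✓
b·(c∘Ac): (-333/12992)·928/999 + 589/1092·325/1178 = 1/8 ✓
b·Ac²: (-333/12992)·(-1856/1221) + 589/1092·533/6479 = 1/12 ✓
b·A²c: 589/1092·91/1178 = 1/24 ✓; 4 stages ⇒ order 4.

4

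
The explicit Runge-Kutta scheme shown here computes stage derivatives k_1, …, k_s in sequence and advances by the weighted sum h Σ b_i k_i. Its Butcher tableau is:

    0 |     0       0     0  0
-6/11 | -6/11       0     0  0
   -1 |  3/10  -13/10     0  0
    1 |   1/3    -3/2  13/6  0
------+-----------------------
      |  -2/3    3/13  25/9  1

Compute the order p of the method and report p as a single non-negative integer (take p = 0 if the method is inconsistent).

b = (-2/3, 3/13, 25/9, 1)
c = (0, -6/11, -1, 1)
Ac = (0, 0, 39/55, -89/66)
Σ b_i: (-2/3)·1 + 3/13·1 + 25/9·1 + 1·1 = 391/117 ≠ 1 ⇒ order 0.

0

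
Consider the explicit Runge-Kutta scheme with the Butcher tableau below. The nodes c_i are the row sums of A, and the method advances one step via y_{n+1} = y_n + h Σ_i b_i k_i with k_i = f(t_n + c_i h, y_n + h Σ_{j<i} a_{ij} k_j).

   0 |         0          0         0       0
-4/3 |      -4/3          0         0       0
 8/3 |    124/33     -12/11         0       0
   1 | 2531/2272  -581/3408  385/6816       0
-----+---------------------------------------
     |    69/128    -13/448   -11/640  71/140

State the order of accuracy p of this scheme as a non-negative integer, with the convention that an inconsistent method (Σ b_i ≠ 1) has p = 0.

4

b = (69/128, -13/448, -11/640, 71/140)
c = (0, -4/3, 8/3, 1)
Ac = (0, 0, 16/11, 161/426)
Σ b_i: 69/128·1 + (-13/448)·1 + (-11/640)·1 + 71/140·1 = 1 ✓
b·c: (-13/448)·(-4/3) + (-11/640)·8/3 + 71/140·1 = 1/2 ✓
b·c²: (-13/448)·16/9 + (-11/640)·64/9 + 71/140·1 = 1/3 ✓
b·Ac: (-11/640)·16/11 + 71/140·161/426 = 1/6 ✓
b·c³: (-13/448)·(-64/27) + (-11/640)·512/27 + 71/140·1 = 1/4 ✓
b·(c∘Ac): (-11/640)·128/33 + 71/140·161/426 = 1/8 ✓
b·Ac²: (-11/640)·(-64/33) + 71/140·7/71 = 1/12 ✓
b·A²c: 71/140·35/426 = 1/24 ✓; 4 stages ⇒ order 4.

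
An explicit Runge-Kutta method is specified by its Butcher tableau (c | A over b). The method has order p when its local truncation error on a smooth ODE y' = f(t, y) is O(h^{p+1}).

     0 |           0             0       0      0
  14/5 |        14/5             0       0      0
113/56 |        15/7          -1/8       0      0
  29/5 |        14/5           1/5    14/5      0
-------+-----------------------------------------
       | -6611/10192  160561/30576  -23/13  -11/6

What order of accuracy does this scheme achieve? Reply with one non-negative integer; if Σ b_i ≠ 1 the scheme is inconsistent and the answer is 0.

2

b = (-6611/10192, 160561/30576, -23/13, -11/6)
c = (0, 14/5, 113/56, 29/5)
Ac = (0, 0, -7/20, 621/100)
Σ b_i: (-6611/10192)·1 + 160561/30576·1 + (-23/13)·1 + (-11/6)·1 = 1 ✓
b·c: 160561/30576·14/5 + (-23/13)·113/56 + (-11/6)·29/5 = 1/2 ✓
b·c²: 160561/30576·196/25 + (-23/13)·12769/3136 + (-11/6)·841/25 = -5647939/203840 ≠ 1/3 ⇒ order 2.
b·Ac: (-23/13)·(-7/20) + (-11/6)·621/100 = -27991/2600 ≠ 1/6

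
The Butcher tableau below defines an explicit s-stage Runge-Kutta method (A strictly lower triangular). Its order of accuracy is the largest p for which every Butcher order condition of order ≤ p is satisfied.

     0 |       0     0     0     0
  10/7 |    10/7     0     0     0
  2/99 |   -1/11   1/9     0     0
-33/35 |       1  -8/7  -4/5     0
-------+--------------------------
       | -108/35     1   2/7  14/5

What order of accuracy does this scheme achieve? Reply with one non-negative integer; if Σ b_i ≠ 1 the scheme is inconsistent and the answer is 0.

1

b = (-108/35, 1, 2/7, 14/5)
c = (0, 10/7, 2/99, -33/35)
Ac = (0, 0, 10/63, -39992/24255)
Σ b_i: (-108/35)·1 + 1·1 + 2/7·1 + 14/5·1 = 1 ✓
b·c: 1·10/7 + 2/7·2/99 + 14/5·(-33/35) = -2984/2475 ≠ 1/2 ⇒ order 1.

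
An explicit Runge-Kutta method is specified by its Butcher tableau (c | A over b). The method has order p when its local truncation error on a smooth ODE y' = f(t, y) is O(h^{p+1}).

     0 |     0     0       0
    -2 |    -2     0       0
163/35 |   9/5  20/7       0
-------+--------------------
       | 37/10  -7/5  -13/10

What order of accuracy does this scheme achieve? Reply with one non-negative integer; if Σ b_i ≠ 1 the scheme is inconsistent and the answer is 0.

b = (37/10, -7/5, -13/10)
c = (0, -2, 163/35)
Ac = (0, 0, -40/7)
Σ b_i: 37/10·1 + (-7/5)·1 + (-13/10)·1 = 1 ✓
b·c: (-7/5)·(-2) + (-13/10)·163/35 = -1139/350 ≠ 1/2 ⇒ order 1.

1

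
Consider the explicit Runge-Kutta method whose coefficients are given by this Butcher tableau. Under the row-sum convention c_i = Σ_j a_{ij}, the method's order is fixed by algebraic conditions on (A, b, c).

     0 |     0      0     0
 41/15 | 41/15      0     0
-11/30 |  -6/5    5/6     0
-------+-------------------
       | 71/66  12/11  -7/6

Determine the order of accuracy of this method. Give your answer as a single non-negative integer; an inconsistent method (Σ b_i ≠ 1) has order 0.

b = (71/66, 12/11, -7/6)
c = (0, 41/15, -11/30)
Ac = (0, 0, 41/18)
Σ b_i: 71/66·1 + 12/11·1 + (-7/6)·1 = 1 ✓
b·c: 12/11·41/15 + (-7/6)·(-11/30) = 6751/1980 ≠ 1/2 ⇒ order 1.

1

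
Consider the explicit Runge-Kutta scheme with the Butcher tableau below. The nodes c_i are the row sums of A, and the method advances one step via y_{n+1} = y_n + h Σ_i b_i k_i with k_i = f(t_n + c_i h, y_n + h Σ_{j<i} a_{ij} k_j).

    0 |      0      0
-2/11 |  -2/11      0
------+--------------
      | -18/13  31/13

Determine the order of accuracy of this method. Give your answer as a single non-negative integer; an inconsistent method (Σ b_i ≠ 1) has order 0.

1

b = (-18/13, 31/13)
c = (0, -2/11)
Σ b_i: (-18/13)·1 + 31/13·1 = 1 ✓
b·c: 31/13·(-2/11) = -62/143 ≠ 1/2 ⇒ order 1.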